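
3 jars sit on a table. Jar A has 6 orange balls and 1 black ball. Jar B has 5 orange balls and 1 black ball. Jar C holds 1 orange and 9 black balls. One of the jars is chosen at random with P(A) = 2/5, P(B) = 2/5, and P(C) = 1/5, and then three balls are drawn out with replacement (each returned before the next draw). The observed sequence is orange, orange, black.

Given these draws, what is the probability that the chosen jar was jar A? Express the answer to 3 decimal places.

0.466

Under each hypothesis, the probability of the observed sequence is: P(data | jar A) = (6/7)(6/7)(1/7) = 0.10496; P(data | jar B) = (5/6)(5/6)(1/6) = 0.11574; P(data | jar C) = (1/10)(1/10)(9/10) = 0.009.
Multiplying each by its prior: 2/5 · 0.10496 = 0.041983, 2/5 · 0.11574 = 0.046296, 1/5 · 0.009 = 0.0018; with total 0.090079.
Hence P(jar A | data) = (0.041983) / (0.090079) = 0.46606.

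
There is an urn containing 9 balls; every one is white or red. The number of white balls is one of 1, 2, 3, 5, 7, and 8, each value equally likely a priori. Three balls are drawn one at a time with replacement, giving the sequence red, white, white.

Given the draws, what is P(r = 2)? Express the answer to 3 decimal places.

0.080

Compute the likelihood of the observed sequence for each case: P(data | r = 1) = (8/9)(1/9)(1/9) = 0.010974; P(data | r = 2) = (7/9)(2/9)(2/9) = 0.038409; P(data | r = 3) = (6/9)(3/9)(3/9) = 0.074074; P(data | r = 5) = (4/9)(5/9)(5/9) = 0.13717; P(data | r = 7) = (2/9)(7/9)(7/9) = 0.13443; P(data | r = 8) = (1/9)(8/9)(8/9) = 0.087791.
The prior-weighted likelihoods are 1/6 · 0.010974 = 0.001829, 1/6 · 0.038409 = 0.0064015, 1/6 · 0.074074 = 0.012346, 1/6 · 0.13717 = 0.022862, 1/6 · 0.13443 = 0.022405, 1/6 · 0.087791 = 0.014632; summing to 0.080476.
So P(r = 2 | data) = (0.0064015) / (0.080476) = 0.079545.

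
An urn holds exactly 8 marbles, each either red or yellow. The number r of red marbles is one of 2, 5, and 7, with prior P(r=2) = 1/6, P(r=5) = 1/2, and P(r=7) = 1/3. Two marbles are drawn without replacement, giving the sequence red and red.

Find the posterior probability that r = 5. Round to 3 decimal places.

For each hypothesis, P(data | H) works out to: P(data | r = 2) = (2/8)(1/7) = 1/28; P(data | r = 5) = (5/8)(4/7) = 5/14; P(data | r = 7) = (7/8)(6/7) = 3/4.
Multiplying each by its prior: 1/6 · 1/28 = 1/168, 1/2 · 5/14 = 5/28, 1/3 · 3/4 = 1/4; these sum to 73/168.
By Bayes' rule, P(r = 5 | data) = (5/28) / (73/168) = 30/73.

0.411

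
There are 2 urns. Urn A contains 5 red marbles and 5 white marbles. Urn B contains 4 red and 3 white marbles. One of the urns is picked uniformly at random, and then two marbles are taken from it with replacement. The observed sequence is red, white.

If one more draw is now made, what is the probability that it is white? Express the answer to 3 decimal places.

Under each hypothesis, the probability of the observed sequence is: P(data | urn A) = (5/10)(5/10) = 1/4; P(data | urn B) = (4/7)(3/7) = 12/49.
Weighting by the prior gives 1/2 · 1/4 = 1/8, 1/2 · 12/49 = 6/49; these sum to 97/392.
The posterior is then P(urn A | data) = 0.50515, P(urn B | data) = 0.49485.
So P(white next | data) = Σ P(white next | H) P(H | data) = (1/2)(0.50515) + (3/7)(0.49485) = 0.46465.

0.465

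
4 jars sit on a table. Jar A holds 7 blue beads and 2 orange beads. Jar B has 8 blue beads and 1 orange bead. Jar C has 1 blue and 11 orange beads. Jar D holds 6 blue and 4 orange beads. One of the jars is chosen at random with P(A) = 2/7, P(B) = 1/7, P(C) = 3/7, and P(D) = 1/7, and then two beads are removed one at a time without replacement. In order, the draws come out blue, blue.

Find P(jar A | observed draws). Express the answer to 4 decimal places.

0.5122

Under each hypothesis, the probability of the observed sequence is: P(data | jar A) = (7/9)(6/8) = 7/12; P(data | jar B) = (8/9)(7/8) = 7/9; P(data | jar C) = (1/12)(0/11) = 0; P(data | jar D) = (6/10)(5/9) = 1/3.
Multiplying each by its prior: 2/7 · 7/12 = 1/6, 1/7 · 7/9 = 1/9, 3/7 · 0 = 0, 1/7 · 1/3 = 1/21; summing to 41/126.
By Bayes' rule, P(jar A | data) = (1/6) / (41/126) = 21/41.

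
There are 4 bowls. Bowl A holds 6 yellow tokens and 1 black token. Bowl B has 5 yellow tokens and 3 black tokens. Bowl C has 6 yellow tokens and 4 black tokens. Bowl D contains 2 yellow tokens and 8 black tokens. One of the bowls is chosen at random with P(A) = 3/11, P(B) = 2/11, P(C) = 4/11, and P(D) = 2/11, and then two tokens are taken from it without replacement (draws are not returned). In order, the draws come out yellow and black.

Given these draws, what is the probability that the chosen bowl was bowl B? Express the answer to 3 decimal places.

0.224

The likelihood of the observed sequence under each hypothesis: P(data | bowl A) = (6/7)(1/6) = 0.14286; P(data | bowl B) = (5/8)(3/7) = 0.26786; P(data | bowl C) = (6/10)(4/9) = 0.26667; P(data | bowl D) = (2/10)(8/9) = 0.17778.
The prior-weighted likelihoods are 3/11 · 0.14286 = 0.038961, 2/11 · 0.26786 = 0.048701, 4/11 · 0.26667 = 0.09697, 2/11 · 0.17778 = 0.032323; summing to 0.21696.
By Bayes' rule, P(bowl B | data) = (0.048701) / (0.21696) = 0.22448.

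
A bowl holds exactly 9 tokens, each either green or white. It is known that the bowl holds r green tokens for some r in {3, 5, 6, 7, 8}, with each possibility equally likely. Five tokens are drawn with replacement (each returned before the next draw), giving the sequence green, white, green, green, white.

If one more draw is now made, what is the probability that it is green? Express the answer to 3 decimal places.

0.625

Compute the likelihood of the observed sequence for each case: P(data | r = 3) = (3/9)(6/9)(3/9)(3/9)(6/9) = 0.016461; P(data | r = 5) = (5/9)(4/9)(5/9)(5/9)(4/9) = 0.03387; P(data | r = 6) = (6/9)(3/9)(6/9)(6/9)(3/9) = 0.032922; P(data | r = 7) = (7/9)(2/9)(7/9)(7/9)(2/9) = 0.023235; P(data | r = 8) = (8/9)(1/9)(8/9)(8/9)(1/9) = 0.0086708.
The prior-weighted likelihoods are 1/5 · 0.016461 = 0.0032922, 1/5 · 0.03387 = 0.006774, 1/5 · 0.032922 = 0.0065844, 1/5 · 0.023235 = 0.004647, 1/5 · 0.0086708 = 0.0017342; summing to 0.023032.
The posterior is then P(r = 3 | data) = 0.14294, P(r = 5 | data) = 0.29412, P(r = 6 | data) = 0.28588, P(r = 7 | data) = 0.20176, P(r = 8 | data) = 0.075294.
So P(green next | data) = Σ P(green next | H) P(H | data) = (1/3)(0.14294) + (5/9)(0.29412) + (2/3)(0.28588) + (7/9)(0.20176) + (8/9)(0.075294) = 0.62549.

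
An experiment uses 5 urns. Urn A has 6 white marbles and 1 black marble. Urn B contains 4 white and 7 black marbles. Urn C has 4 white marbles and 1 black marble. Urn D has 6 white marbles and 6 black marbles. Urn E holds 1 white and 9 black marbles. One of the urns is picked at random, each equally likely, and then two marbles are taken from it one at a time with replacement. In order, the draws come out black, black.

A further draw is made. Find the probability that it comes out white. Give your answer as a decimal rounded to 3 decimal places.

0.264

Under each hypothesis, the probability of the observed sequence is: P(data | urn A) = (1/7)(1/7) = 0.020408; P(data | urn B) = (7/11)(7/11) = 0.40496; P(data | urn C) = (1/5)(1/5) = 0.04; P(data | urn D) = (6/12)(6/12) = 0.25; P(data | urn E) = (9/10)(9/10) = 0.81.
The prior-weighted likelihoods are 1/5 · 0.020408 = 0.0040816, 1/5 · 0.40496 = 0.080992, 1/5 · 0.04 = 0.008, 1/5 · 0.25 = 0.05, 1/5 · 0.81 = 0.162; with total 0.30507.
Dividing through by the total gives posterior P(urn A | data) = 0.013379, P(urn B | data) = 0.26548, P(urn C | data) = 0.026223, P(urn D | data) = 0.1639, P(urn E | data) = 0.53102.
The predictive probability is P(white next | data) = (6/7)(0.013379) + (4/11)(0.26548) + (4/5)(0.026223) + (1/2)(0.1639) + (1/10)(0.53102) = 0.26404.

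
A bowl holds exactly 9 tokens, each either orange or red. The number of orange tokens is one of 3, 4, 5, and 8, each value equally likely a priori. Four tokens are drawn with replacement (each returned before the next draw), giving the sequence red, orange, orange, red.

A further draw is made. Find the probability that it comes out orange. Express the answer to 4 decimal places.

The likelihood of the observed sequence under each hypothesis: P(data | r = 3) = (6/9)(3/9)(3/9)(6/9) = 0.049383; P(data | r = 4) = (5/9)(4/9)(4/9)(5/9) = 0.060966; P(data | r = 5) = (4/9)(5/9)(5/9)(4/9) = 0.060966; P(data | r = 8) = (1/9)(8/9)(8/9)(1/9) = 0.0097546.
The prior-weighted likelihoods are 1/4 · 0.049383 = 0.012346, 1/4 · 0.060966 = 0.015242, 1/4 · 0.060966 = 0.015242, 1/4 · 0.0097546 = 0.0024387; summing to 0.045267.
The posterior is then P(r = 3 | data) = 0.27273, P(r = 4 | data) = 0.3367, P(r = 5 | data) = 0.3367, P(r = 8 | data) = 0.053872.
Averaging over the posterior, P(orange next | data) = (1/3)(0.27273) + (4/9)(0.3367) + (5/9)(0.3367) + (8/9)(0.053872) = 0.4755.

0.4755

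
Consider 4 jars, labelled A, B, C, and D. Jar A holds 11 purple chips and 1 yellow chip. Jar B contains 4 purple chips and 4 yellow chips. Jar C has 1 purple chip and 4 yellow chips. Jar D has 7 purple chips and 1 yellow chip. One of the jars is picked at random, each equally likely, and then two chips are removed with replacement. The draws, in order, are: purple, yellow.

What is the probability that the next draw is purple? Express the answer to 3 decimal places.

For each hypothesis, P(data | H) works out to: P(data | jar A) = (11/12)(1/12) = 0.076389; P(data | jar B) = (4/8)(4/8) = 0.25; P(data | jar C) = (1/5)(4/5) = 0.16; P(data | jar D) = (7/8)(1/8) = 0.10938.
Weighting by the prior gives 1/4 · 0.076389 = 0.019097, 1/4 · 0.25 = 0.0625, 1/4 · 0.16 = 0.04, 1/4 · 0.10938 = 0.027344; summing to 0.14894.
Dividing through by the total gives posterior P(jar A | data) = 0.12822, P(jar B | data) = 0.41963, P(jar C | data) = 0.26856, P(jar D | data) = 0.18359.
So P(purple next | data) = Σ P(purple next | H) P(H | data) = (11/12)(0.12822) + (1/2)(0.41963) + (1/5)(0.26856) + (7/8)(0.18359) = 0.5417.

0.542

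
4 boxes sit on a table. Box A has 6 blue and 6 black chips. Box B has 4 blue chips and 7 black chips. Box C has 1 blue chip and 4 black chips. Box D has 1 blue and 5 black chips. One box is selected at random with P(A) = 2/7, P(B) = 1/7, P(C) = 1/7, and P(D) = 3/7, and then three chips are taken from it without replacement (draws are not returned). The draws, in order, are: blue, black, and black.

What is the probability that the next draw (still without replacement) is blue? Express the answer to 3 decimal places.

Under each hypothesis, the probability of the observed sequence is: P(data | box A) = (6/12)(6/11)(5/10) = 0.13636; P(data | box B) = (4/11)(7/10)(6/9) = 0.1697; P(data | box C) = (1/5)(4/4)(3/3) = 0.2; P(data | box D) = (1/6)(5/5)(4/4) = 0.16667.
Multiplying each by its prior: 2/7 · 0.13636 = 0.038961, 1/7 · 0.1697 = 0.024242, 1/7 · 0.2 = 0.028571, 3/7 · 0.16667 = 0.071429; these sum to 0.1632.
Normalising, the posterior is P(box A | data) = 0.23873, P(box B | data) = 0.14854, P(box C | data) = 0.17507, P(box D | data) = 0.43767.
The predictive probability is P(blue next | data) = (5/9)(0.23873) + (3/8)(0.14854) + (0)(0.17507) + (0)(0.43767) = 0.18833.

0.188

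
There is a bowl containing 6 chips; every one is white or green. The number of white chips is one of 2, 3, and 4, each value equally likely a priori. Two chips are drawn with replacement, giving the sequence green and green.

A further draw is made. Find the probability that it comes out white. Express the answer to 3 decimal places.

0.431

The likelihood of the observed sequence under each hypothesis: P(data | r = 2) = (4/6)(4/6) = 4/9; P(data | r = 3) = (3/6)(3/6) = 1/4; P(data | r = 4) = (2/6)(2/6) = 1/9.
Multiplying each by its prior: 1/3 · 4/9 = 4/27, 1/3 · 1/4 = 1/12, 1/3 · 1/9 = 1/27; summing to 29/108.
Normalising, the posterior is P(r = 2 | data) = 16/29, P(r = 3 | data) = 9/29, P(r = 4 | data) = 4/29.
The predictive probability is P(white next | data) = (1/3)(16/29) + (1/2)(9/29) + (2/3)(4/29) = 25/58.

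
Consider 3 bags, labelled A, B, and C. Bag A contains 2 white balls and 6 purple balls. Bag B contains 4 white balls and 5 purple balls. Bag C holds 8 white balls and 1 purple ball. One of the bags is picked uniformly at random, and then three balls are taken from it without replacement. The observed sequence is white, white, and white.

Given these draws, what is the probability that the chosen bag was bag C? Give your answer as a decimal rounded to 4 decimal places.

Compute the likelihood of the observed sequence for each case: P(data | bag A) = (2/8)(1/7)(0/6) = 0; P(data | bag B) = (4/9)(3/8)(2/7) = 1/21; P(data | bag C) = (8/9)(7/8)(6/7) = 2/3.
Weighting by the prior gives 1/3 · 0 = 0, 1/3 · 1/21 = 1/63, 1/3 · 2/3 = 2/9; these sum to 5/21.
By Bayes' rule, P(bag C | data) = (2/9) / (5/21) = 14/15.

0.9333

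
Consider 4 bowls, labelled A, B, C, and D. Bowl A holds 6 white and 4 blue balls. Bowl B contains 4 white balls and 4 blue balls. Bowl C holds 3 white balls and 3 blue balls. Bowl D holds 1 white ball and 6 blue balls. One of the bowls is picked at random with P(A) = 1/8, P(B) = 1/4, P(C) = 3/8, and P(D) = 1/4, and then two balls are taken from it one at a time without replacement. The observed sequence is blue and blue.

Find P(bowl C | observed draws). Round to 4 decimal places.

0.2316

The likelihood of the observed sequence under each hypothesis: P(data | bowl A) = (4/10)(3/9) = 2/15; P(data | bowl B) = (4/8)(3/7) = 3/14; P(data | bowl C) = (3/6)(2/5) = 1/5; P(data | bowl D) = (6/7)(5/6) = 5/7.
Multiplying each by its prior: 1/8 · 2/15 = 1/60, 1/4 · 3/14 = 3/56, 3/8 · 1/5 = 3/40, 1/4 · 5/7 = 5/28; with total 34/105.
By Bayes' rule, P(bowl C | data) = (3/40) / (34/105) = 63/272.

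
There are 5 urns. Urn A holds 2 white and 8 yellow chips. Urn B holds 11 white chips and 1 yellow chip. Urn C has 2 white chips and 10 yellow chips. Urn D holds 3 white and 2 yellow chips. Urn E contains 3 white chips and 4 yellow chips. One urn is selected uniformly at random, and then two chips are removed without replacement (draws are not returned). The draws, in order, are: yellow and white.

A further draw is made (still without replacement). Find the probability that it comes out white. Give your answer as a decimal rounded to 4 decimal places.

The likelihood of the observed sequence under each hypothesis: P(data | urn A) = (8/10)(2/9) = 0.17778; P(data | urn B) = (1/12)(11/11) = 0.083333; P(data | urn C) = (10/12)(2/11) = 0.15152; P(data | urn D) = (2/5)(3/4) = 0.3; P(data | urn E) = (4/7)(3/6) = 0.28571.
Weighting by the prior gives 1/5 · 0.17778 = 0.035556, 1/5 · 0.083333 = 0.016667, 1/5 · 0.15152 = 0.030303, 1/5 · 0.3 = 0.06, 1/5 · 0.28571 = 0.057143; these sum to 0.19967.
Normalising, the posterior is P(urn A | data) = 0.17807, P(urn B | data) = 0.083472, P(urn C | data) = 0.15177, P(urn D | data) = 0.3005, P(urn E | data) = 0.28619.
So P(white next | data) = Σ P(white next | H) P(H | data) = (1/8)(0.17807) + (1)(0.083472) + (1/10)(0.15177) + (2/3)(0.3005) + (2/5)(0.28619) = 0.43572.

0.4357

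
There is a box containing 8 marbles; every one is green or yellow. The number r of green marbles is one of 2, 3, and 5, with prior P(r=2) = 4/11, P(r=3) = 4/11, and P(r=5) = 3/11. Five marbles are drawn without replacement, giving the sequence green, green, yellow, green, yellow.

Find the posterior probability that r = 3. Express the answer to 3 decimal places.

For each hypothesis, P(data | H) works out to: P(data | r = 2) = (2/8)(1/7)(6/6)(0/5) = 0; P(data | r = 3) = (3/8)(2/7)(5/6)(1/5)(4/4) = 1/56; P(data | r = 5) = (5/8)(4/7)(3/6)(3/5)(2/4) = 3/56.
Weighting by the prior gives 4/11 · 0 = 0, 4/11 · 1/56 = 1/154, 3/11 · 3/56 = 9/616; these sum to 13/616.
So P(r = 3 | data) = (1/154) / (13/616) = 4/13.

0.308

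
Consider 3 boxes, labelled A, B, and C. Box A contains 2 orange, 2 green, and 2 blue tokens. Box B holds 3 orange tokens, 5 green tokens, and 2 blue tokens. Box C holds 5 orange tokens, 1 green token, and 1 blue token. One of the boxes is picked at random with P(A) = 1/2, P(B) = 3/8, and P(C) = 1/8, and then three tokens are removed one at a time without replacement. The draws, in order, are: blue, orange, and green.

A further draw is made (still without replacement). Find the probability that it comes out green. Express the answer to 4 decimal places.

Under each hypothesis, the probability of the observed sequence is: P(data | box A) = (2/6)(2/5)(2/4) = 0.066667; P(data | box B) = (2/10)(3/9)(5/8) = 0.041667; P(data | box C) = (1/7)(5/6)(1/5) = 0.02381.
Multiplying each by its prior: 1/2 · 0.066667 = 0.033333, 3/8 · 0.041667 = 0.015625, 1/8 · 0.02381 = 0.0029762; summing to 0.051935.
Dividing through by the total gives posterior P(box A | data) = 0.64183, P(box B | data) = 0.30086, P(box C | data) = 0.057307.
So P(green next | data) = Σ P(green next | H) P(H | data) = (1/3)(0.64183) + (4/7)(0.30086) + (0)(0.057307) = 0.38586.

0.3859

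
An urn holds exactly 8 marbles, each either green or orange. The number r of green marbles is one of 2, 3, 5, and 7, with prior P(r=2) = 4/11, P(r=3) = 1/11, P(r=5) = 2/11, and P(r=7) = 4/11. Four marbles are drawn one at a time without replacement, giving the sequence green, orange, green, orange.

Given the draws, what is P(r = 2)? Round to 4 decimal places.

0.4000

Under each hypothesis, the probability of the observed sequence is: P(data | r = 2) = (2/8)(6/7)(1/6)(5/5) = 1/28; P(data | r = 3) = (3/8)(5/7)(2/6)(4/5) = 1/14; P(data | r = 5) = (5/8)(3/7)(4/6)(2/5) = 1/14; P(data | r = 7) = (7/8)(1/7)(6/6)(0/5) = 0.
Weighting by the prior gives 4/11 · 1/28 = 1/77, 1/11 · 1/14 = 1/154, 2/11 · 1/14 = 1/77, 4/11 · 0 = 0; with total 5/154.
So P(r = 2 | data) = (1/77) / (5/154) = 2/5.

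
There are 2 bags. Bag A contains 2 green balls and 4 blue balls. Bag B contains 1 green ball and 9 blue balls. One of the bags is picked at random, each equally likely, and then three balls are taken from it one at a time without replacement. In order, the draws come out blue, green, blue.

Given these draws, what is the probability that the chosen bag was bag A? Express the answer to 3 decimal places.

For each hypothesis, P(data | H) works out to: P(data | bag A) = (4/6)(2/5)(3/4) = 1/5; P(data | bag B) = (9/10)(1/9)(8/8) = 1/10.
Multiplying each by its prior: 1/2 · 1/5 = 1/10, 1/2 · 1/10 = 1/20; with total 3/20.
Therefore the posterior P(bag A | data) = (1/10) / (3/20) = 2/3.

0.667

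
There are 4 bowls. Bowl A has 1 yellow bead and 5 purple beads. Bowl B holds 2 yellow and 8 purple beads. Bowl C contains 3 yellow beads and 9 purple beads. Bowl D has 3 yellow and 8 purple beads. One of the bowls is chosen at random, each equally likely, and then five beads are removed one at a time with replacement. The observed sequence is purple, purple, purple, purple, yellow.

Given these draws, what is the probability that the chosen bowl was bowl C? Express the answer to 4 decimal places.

For each hypothesis, P(data | H) works out to: P(data | bowl A) = (5/6)(5/6)(5/6)(5/6)(1/6) = 0.080376; P(data | bowl B) = (8/10)(8/10)(8/10)(8/10)(2/10) = 0.08192; P(data | bowl C) = (9/12)(9/12)(9/12)(9/12)(3/12) = 0.079102; P(data | bowl D) = (8/11)(8/11)(8/11)(8/11)(3/11) = 0.076299.
The prior-weighted likelihoods are 1/4 · 0.080376 = 0.020094, 1/4 · 0.08192 = 0.02048, 1/4 · 0.079102 = 0.019775, 1/4 · 0.076299 = 0.019075; with total 0.079424.
So P(bowl C | data) = (0.019775) / (0.079424) = 0.24899.

0.2490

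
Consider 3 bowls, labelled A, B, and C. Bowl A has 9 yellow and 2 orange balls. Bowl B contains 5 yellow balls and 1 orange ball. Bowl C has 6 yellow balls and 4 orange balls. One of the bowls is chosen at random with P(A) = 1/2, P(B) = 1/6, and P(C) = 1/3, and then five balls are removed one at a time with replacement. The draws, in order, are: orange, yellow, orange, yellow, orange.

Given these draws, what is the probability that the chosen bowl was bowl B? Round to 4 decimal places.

Under each hypothesis, the probability of the observed sequence is: P(data | bowl A) = (2/11)(9/11)(2/11)(9/11)(2/11) = 0.0040236; P(data | bowl B) = (1/6)(5/6)(1/6)(5/6)(1/6) = 0.003215; P(data | bowl C) = (4/10)(6/10)(4/10)(6/10)(4/10) = 0.02304.
Multiplying each by its prior: 1/2 · 0.0040236 = 0.0020118, 1/6 · 0.003215 = 0.00053584, 1/3 · 0.02304 = 0.00768; these sum to 0.010228.
Hence P(bowl B | data) = (0.00053584) / (0.010228) = 0.052391.

0.0524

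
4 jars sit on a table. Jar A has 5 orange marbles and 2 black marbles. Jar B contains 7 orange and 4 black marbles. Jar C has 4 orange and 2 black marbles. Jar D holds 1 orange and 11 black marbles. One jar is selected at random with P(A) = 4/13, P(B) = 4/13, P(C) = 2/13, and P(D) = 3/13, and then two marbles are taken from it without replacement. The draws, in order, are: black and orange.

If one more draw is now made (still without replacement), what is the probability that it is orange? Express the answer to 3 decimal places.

0.668

For each hypothesis, P(data | H) works out to: P(data | jar A) = (2/7)(5/6) = 0.2381; P(data | jar B) = (4/11)(7/10) = 0.25455; P(data | jar C) = (2/6)(4/5) = 0.26667; P(data | jar D) = (11/12)(1/11) = 0.083333.
Weighting by the prior gives 4/13 · 0.2381 = 0.07326, 4/13 · 0.25455 = 0.078322, 2/13 · 0.26667 = 0.041026, 3/13 · 0.083333 = 0.019231; summing to 0.21184.
The posterior is then P(jar A | data) = 0.34583, P(jar B | data) = 0.36972, P(jar C | data) = 0.19367, P(jar D | data) = 0.09078.
So P(orange next | data) = Σ P(orange next | H) P(H | data) = (4/5)(0.34583) + (2/3)(0.36972) + (3/4)(0.19367) + (0)(0.09078) = 0.6684.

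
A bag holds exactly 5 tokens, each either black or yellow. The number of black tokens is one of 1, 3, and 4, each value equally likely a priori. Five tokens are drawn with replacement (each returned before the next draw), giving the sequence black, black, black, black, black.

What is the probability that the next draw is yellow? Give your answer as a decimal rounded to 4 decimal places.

The likelihood of the observed sequence under each hypothesis: P(data | r = 1) = (1/5)(1/5)(1/5)(1/5)(1/5) = 0.00032; P(data | r = 3) = (3/5)(3/5)(3/5)(3/5)(3/5) = 0.07776; P(data | r = 4) = (4/5)(4/5)(4/5)(4/5)(4/5) = 0.32768.
Weighting by the prior gives 1/3 · 0.00032 = 0.00010667, 1/3 · 0.07776 = 0.02592, 1/3 · 0.32768 = 0.10923; these sum to 0.13525.
Normalising, the posterior is P(r = 1 | data) = 0.00078864, P(r = 3 | data) = 0.19164, P(r = 4 | data) = 0.80757.
The predictive probability is P(yellow next | data) = (4/5)(0.00078864) + (2/5)(0.19164) + (1/5)(0.80757) = 0.2388.

0.2388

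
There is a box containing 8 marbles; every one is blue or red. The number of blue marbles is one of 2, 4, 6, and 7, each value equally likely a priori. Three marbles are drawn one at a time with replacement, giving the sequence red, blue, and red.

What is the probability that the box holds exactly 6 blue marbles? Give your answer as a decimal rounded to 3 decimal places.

0.144

Under each hypothesis, the probability of the observed sequence is: P(data | r = 2) = (6/8)(2/8)(6/8) = 0.14062; P(data | r = 4) = (4/8)(4/8)(4/8) = 0.125; P(data | r = 6) = (2/8)(6/8)(2/8) = 0.046875; P(data | r = 7) = (1/8)(7/8)(1/8) = 0.013672.
Multiplying each by its prior: 1/4 · 0.14062 = 0.035156, 1/4 · 0.125 = 0.03125, 1/4 · 0.046875 = 0.011719, 1/4 · 0.013672 = 0.003418; these sum to 0.081543.
So P(r = 6 | data) = (0.011719) / (0.081543) = 0.14371.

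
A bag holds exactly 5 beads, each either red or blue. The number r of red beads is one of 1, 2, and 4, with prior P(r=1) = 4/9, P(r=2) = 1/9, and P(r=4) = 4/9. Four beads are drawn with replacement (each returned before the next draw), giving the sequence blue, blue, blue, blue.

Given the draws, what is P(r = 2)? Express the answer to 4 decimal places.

0.0730

The likelihood of the observed sequence under each hypothesis: P(data | r = 1) = (4/5)(4/5)(4/5)(4/5) = 0.4096; P(data | r = 2) = (3/5)(3/5)(3/5)(3/5) = 0.1296; P(data | r = 4) = (1/5)(1/5)(1/5)(1/5) = 0.0016.
Weighting by the prior gives 4/9 · 0.4096 = 0.18204, 1/9 · 0.1296 = 0.0144, 4/9 · 0.0016 = 0.00071111; summing to 0.19716.
By Bayes' rule, P(r = 2 | data) = (0.0144) / (0.19716) = 0.073039.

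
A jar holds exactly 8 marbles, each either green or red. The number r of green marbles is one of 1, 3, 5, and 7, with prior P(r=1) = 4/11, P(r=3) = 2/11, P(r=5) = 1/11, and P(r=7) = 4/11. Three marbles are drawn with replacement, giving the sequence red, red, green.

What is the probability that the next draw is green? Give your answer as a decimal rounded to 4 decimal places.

Under each hypothesis, the probability of the observed sequence is: P(data | r = 1) = (7/8)(7/8)(1/8) = 0.095703; P(data | r = 3) = (5/8)(5/8)(3/8) = 0.14648; P(data | r = 5) = (3/8)(3/8)(5/8) = 0.087891; P(data | r = 7) = (1/8)(1/8)(7/8) = 0.013672.
The prior-weighted likelihoods are 4/11 · 0.095703 = 0.034801, 2/11 · 0.14648 = 0.026634, 1/11 · 0.087891 = 0.0079901, 4/11 · 0.013672 = 0.0049716; these sum to 0.074396.
Normalising, the posterior is P(r = 1 | data) = 0.46778, P(r = 3 | data) = 0.358, P(r = 5 | data) = 0.1074, P(r = 7 | data) = 0.066826.
So P(green next | data) = Σ P(green next | H) P(H | data) = (1/8)(0.46778) + (3/8)(0.358) + (5/8)(0.1074) + (7/8)(0.066826) = 0.31832.

0.3183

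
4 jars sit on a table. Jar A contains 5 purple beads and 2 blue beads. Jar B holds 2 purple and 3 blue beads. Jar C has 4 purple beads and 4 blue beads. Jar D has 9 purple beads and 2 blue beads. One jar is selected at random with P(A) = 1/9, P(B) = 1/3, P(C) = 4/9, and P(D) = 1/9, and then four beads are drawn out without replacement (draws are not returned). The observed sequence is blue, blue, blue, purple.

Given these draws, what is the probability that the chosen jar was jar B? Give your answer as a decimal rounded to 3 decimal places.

The likelihood of the observed sequence under each hypothesis: P(data | jar A) = (2/7)(1/6)(0/5) = 0; P(data | jar B) = (3/5)(2/4)(1/3)(2/2) = 1/10; P(data | jar C) = (4/8)(3/7)(2/6)(4/5) = 2/35; P(data | jar D) = (2/11)(1/10)(0/9) = 0.
Weighting by the prior gives 1/9 · 0 = 0, 1/3 · 1/10 = 1/30, 4/9 · 2/35 = 8/315, 1/9 · 0 = 0; summing to 37/630.
Hence P(jar B | data) = (1/30) / (37/630) = 21/37.

0.568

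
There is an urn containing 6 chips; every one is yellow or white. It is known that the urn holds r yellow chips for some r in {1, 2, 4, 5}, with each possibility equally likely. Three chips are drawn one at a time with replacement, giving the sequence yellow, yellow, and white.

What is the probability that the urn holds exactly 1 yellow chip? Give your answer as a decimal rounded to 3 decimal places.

0.064

The likelihood of the observed sequence under each hypothesis: P(data | r = 1) = (1/6)(1/6)(5/6) = 5/216; P(data | r = 2) = (2/6)(2/6)(4/6) = 2/27; P(data | r = 4) = (4/6)(4/6)(2/6) = 4/27; P(data | r = 5) = (5/6)(5/6)(1/6) = 25/216.
Multiplying each by its prior: 1/4 · 5/216 = 5/864, 1/4 · 2/27 = 1/54, 1/4 · 4/27 = 1/27, 1/4 · 25/216 = 25/864; summing to 13/144.
So P(r = 1 | data) = (5/864) / (13/144) = 5/78.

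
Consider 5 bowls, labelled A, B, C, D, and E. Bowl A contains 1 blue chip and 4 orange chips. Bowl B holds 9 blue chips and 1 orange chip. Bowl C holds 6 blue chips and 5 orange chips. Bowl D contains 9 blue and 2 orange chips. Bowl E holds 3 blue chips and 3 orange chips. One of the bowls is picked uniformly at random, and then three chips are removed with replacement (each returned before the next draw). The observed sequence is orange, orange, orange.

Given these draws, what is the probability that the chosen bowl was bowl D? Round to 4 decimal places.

Compute the likelihood of the observed sequence for each case: P(data | bowl A) = (4/5)(4/5)(4/5) = 0.512; P(data | bowl B) = (1/10)(1/10)(1/10) = 0.001; P(data | bowl C) = (5/11)(5/11)(5/11) = 0.093914; P(data | bowl D) = (2/11)(2/11)(2/11) = 0.0060105; P(data | bowl E) = (3/6)(3/6)(3/6) = 0.125.
Weighting by the prior gives 1/5 · 0.512 = 0.1024, 1/5 · 0.001 = 0.0002, 1/5 · 0.093914 = 0.018783, 1/5 · 0.0060105 = 0.0012021, 1/5 · 0.125 = 0.025; summing to 0.14758.
Hence P(bowl D | data) = (0.0012021) / (0.14758) = 0.0081452.

0.0081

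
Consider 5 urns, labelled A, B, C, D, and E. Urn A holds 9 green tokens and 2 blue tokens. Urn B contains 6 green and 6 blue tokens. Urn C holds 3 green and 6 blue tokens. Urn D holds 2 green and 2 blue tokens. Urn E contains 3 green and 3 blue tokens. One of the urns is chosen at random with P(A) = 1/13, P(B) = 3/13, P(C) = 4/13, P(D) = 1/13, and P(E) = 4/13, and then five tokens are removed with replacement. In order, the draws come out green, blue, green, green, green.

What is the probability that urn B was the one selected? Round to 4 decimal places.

0.2573

For each hypothesis, P(data | H) works out to: P(data | urn A) = (9/11)(2/11)(9/11)(9/11)(9/11) = 0.081477; P(data | urn B) = (6/12)(6/12)(6/12)(6/12)(6/12) = 0.03125; P(data | urn C) = (3/9)(6/9)(3/9)(3/9)(3/9) = 0.0082305; P(data | urn D) = (2/4)(2/4)(2/4)(2/4)(2/4) = 0.03125; P(data | urn E) = (3/6)(3/6)(3/6)(3/6)(3/6) = 0.03125.
Weighting by the prior gives 1/13 · 0.081477 = 0.0062675, 3/13 · 0.03125 = 0.0072115, 4/13 · 0.0082305 = 0.0025324, 1/13 · 0.03125 = 0.0024038, 4/13 · 0.03125 = 0.0096154; summing to 0.028031.
Therefore the posterior P(urn B | data) = (0.0072115) / (0.028031) = 0.25727.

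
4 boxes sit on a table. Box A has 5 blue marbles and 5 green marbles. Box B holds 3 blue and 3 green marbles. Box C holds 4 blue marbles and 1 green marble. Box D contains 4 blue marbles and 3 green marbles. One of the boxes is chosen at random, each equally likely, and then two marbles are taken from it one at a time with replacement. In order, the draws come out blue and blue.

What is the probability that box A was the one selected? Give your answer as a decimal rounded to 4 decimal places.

Compute the likelihood of the observed sequence for each case: P(data | box A) = (5/10)(5/10) = 0.25; P(data | box B) = (3/6)(3/6) = 0.25; P(data | box C) = (4/5)(4/5) = 0.64; P(data | box D) = (4/7)(4/7) = 0.32653.
Weighting by the prior gives 1/4 · 0.25 = 0.0625, 1/4 · 0.25 = 0.0625, 1/4 · 0.64 = 0.16, 1/4 · 0.32653 = 0.081633; these sum to 0.36663.
Therefore the posterior P(box A | data) = (0.0625) / (0.36663) = 0.17047.

0.1705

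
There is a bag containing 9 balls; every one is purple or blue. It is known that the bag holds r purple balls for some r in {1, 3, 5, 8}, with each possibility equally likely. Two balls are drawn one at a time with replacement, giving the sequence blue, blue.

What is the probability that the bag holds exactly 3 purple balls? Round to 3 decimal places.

Compute the likelihood of the observed sequence for each case: P(data | r = 1) = (8/9)(8/9) = 64/81; P(data | r = 3) = (6/9)(6/9) = 4/9; P(data | r = 5) = (4/9)(4/9) = 16/81; P(data | r = 8) = (1/9)(1/9) = 1/81.
Weighting by the prior gives 1/4 · 64/81 = 16/81, 1/4 · 4/9 = 1/9, 1/4 · 16/81 = 4/81, 1/4 · 1/81 = 1/324; with total 13/36.
By Bayes' rule, P(r = 3 | data) = (1/9) / (13/36) = 4/13.

0.308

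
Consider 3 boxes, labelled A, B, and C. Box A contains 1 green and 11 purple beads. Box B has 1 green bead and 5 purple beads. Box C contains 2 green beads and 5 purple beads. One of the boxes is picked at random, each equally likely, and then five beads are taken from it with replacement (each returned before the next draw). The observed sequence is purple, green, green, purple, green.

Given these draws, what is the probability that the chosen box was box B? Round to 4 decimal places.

0.2061

For each hypothesis, P(data | H) works out to: P(data | box A) = (11/12)(1/12)(1/12)(11/12)(1/12) = 0.00048627; P(data | box B) = (5/6)(1/6)(1/6)(5/6)(1/6) = 0.003215; P(data | box C) = (5/7)(2/7)(2/7)(5/7)(2/7) = 0.0119.
Multiplying each by its prior: 1/3 · 0.00048627 = 0.00016209, 1/3 · 0.003215 = 0.0010717, 1/3 · 0.0119 = 0.0039666; summing to 0.0052004.
Therefore the posterior P(box B | data) = (0.0010717) / (0.0052004) = 0.20608.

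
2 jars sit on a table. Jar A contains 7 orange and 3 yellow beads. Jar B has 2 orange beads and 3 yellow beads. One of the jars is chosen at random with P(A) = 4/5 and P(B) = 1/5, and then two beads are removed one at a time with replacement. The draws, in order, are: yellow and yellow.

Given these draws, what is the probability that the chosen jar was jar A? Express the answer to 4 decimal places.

Under each hypothesis, the probability of the observed sequence is: P(data | jar A) = (3/10)(3/10) = 9/100; P(data | jar B) = (3/5)(3/5) = 9/25.
The prior-weighted likelihoods are 4/5 · 9/100 = 9/125, 1/5 · 9/25 = 9/125; with total 18/125.
So P(jar A | data) = (9/125) / (18/125) = 1/2.

0.5000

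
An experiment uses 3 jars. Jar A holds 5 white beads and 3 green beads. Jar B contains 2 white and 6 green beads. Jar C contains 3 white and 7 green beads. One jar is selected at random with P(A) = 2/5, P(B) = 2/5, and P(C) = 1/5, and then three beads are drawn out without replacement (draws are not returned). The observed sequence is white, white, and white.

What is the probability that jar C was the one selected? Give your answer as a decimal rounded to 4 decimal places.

For each hypothesis, P(data | H) works out to: P(data | jar A) = (5/8)(4/7)(3/6) = 0.17857; P(data | jar B) = (2/8)(1/7)(0/6) = 0; P(data | jar C) = (3/10)(2/9)(1/8) = 0.0083333.
Multiplying each by its prior: 2/5 · 0.17857 = 0.071429, 2/5 · 0 = 0, 1/5 · 0.0083333 = 0.0016667; with total 0.073095.
Therefore the posterior P(jar C | data) = (0.0016667) / (0.073095) = 0.022801.

0.0228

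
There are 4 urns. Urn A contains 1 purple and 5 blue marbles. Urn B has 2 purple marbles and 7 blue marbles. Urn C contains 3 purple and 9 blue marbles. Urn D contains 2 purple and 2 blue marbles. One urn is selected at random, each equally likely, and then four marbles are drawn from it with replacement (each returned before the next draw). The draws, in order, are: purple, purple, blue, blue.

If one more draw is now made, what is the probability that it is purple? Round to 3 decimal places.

0.340

Compute the likelihood of the observed sequence for each case: P(data | urn A) = (1/6)(1/6)(5/6)(5/6) = 0.01929; P(data | urn B) = (2/9)(2/9)(7/9)(7/9) = 0.029873; P(data | urn C) = (3/12)(3/12)(9/12)(9/12) = 0.035156; P(data | urn D) = (2/4)(2/4)(2/4)(2/4) = 0.0625.
Weighting by the prior gives 1/4 · 0.01929 = 0.0048225, 1/4 · 0.029873 = 0.0074684, 1/4 · 0.035156 = 0.0087891, 1/4 · 0.0625 = 0.015625; with total 0.036705.
The posterior is then P(urn A | data) = 0.13139, P(urn B | data) = 0.20347, P(urn C | data) = 0.23945, P(urn D | data) = 0.42569.
Averaging over the posterior, P(purple next | data) = (1/6)(0.13139) + (2/9)(0.20347) + (1/4)(0.23945) + (1/2)(0.42569) = 0.33982.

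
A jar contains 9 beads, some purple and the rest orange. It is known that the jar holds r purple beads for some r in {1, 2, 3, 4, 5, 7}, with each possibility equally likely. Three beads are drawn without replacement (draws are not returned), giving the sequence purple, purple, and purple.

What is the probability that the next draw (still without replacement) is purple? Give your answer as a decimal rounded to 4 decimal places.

Under each hypothesis, the probability of the observed sequence is: P(data | r = 1) = (1/9)(0/8) = 0; P(data | r = 2) = (2/9)(1/8)(0/7) = 0; P(data | r = 3) = (3/9)(2/8)(1/7) = 1/84; P(data | r = 4) = (4/9)(3/8)(2/7) = 1/21; P(data | r = 5) = (5/9)(4/8)(3/7) = 5/42; P(data | r = 7) = (7/9)(6/8)(5/7) = 5/12.
The prior-weighted likelihoods are 1/6 · 0 = 0, 1/6 · 0 = 0, 1/6 · 1/84 = 1/504, 1/6 · 1/21 = 1/126, 1/6 · 5/42 = 5/252, 1/6 · 5/12 = 5/72; with total 25/252.
The posterior is then P(r = 1 | data) = 0, P(r = 2 | data) = 0, P(r = 3 | data) = 1/50, P(r = 4 | data) = 2/25, P(r = 5 | data) = 1/5, P(r = 7 | data) = 7/10.
The predictive probability is P(purple next | data) = (0)(1/50) + (1/6)(2/25) + (1/3)(1/5) + (2/3)(7/10) = 41/75.

0.5467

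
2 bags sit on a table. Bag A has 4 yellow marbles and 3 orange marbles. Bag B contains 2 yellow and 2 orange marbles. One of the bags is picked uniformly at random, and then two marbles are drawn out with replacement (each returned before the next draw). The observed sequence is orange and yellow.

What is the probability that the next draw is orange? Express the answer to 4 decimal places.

0.4647

The likelihood of the observed sequence under each hypothesis: P(data | bag A) = (3/7)(4/7) = 12/49; P(data | bag B) = (2/4)(2/4) = 1/4.
Weighting by the prior gives 1/2 · 12/49 = 6/49, 1/2 · 1/4 = 1/8; these sum to 97/392.
The posterior is then P(bag A | data) = 0.49485, P(bag B | data) = 0.50515.
Averaging over the posterior, P(orange next | data) = (3/7)(0.49485) + (1/2)(0.50515) = 0.46465.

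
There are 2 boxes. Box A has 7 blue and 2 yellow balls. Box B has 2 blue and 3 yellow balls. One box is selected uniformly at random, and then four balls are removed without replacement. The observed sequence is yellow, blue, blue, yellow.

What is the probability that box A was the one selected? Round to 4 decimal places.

0.2174

For each hypothesis, P(data | H) works out to: P(data | box A) = (2/9)(7/8)(6/7)(1/6) = 1/36; P(data | box B) = (3/5)(2/4)(1/3)(2/2) = 1/10.
Multiplying each by its prior: 1/2 · 1/36 = 1/72, 1/2 · 1/10 = 1/20; these sum to 23/360.
So P(box A | data) = (1/72) / (23/360) = 5/23.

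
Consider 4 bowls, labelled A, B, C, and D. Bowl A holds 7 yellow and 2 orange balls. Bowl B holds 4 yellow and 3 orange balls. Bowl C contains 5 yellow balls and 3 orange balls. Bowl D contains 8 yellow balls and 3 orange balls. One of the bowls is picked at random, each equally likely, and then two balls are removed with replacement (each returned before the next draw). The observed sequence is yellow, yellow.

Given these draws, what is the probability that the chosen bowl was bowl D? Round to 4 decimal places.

0.2857

The likelihood of the observed sequence under each hypothesis: P(data | bowl A) = (7/9)(7/9) = 0.60494; P(data | bowl B) = (4/7)(4/7) = 0.32653; P(data | bowl C) = (5/8)(5/8) = 0.39062; P(data | bowl D) = (8/11)(8/11) = 0.52893.
Multiplying each by its prior: 1/4 · 0.60494 = 0.15123, 1/4 · 0.32653 = 0.081633, 1/4 · 0.39062 = 0.097656, 1/4 · 0.52893 = 0.13223; summing to 0.46275.
By Bayes' rule, P(bowl D | data) = (0.13223) / (0.46275) = 0.28575.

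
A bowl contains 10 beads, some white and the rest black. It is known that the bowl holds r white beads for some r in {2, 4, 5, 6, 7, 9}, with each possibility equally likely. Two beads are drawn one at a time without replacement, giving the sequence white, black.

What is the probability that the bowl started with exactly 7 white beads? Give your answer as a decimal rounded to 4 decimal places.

0.1765

The likelihood of the observed sequence under each hypothesis: P(data | r = 2) = (2/10)(8/9) = 8/45; P(data | r = 4) = (4/10)(6/9) = 4/15; P(data | r = 5) = (5/10)(5/9) = 5/18; P(data | r = 6) = (6/10)(4/9) = 4/15; P(data | r = 7) = (7/10)(3/9) = 7/30; P(data | r = 9) = (9/10)(1/9) = 1/10.
Weighting by the prior gives 1/6 · 8/45 = 4/135, 1/6 · 4/15 = 2/45, 1/6 · 5/18 = 5/108, 1/6 · 4/15 = 2/45, 1/6 · 7/30 = 7/180, 1/6 · 1/10 = 1/60; with total 119/540.
So P(r = 7 | data) = (7/180) / (119/540) = 3/17.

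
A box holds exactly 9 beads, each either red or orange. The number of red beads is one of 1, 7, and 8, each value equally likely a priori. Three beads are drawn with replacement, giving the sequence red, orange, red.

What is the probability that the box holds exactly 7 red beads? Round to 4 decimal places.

0.5765

For each hypothesis, P(data | H) works out to: P(data | r = 1) = (1/9)(8/9)(1/9) = 0.010974; P(data | r = 7) = (7/9)(2/9)(7/9) = 0.13443; P(data | r = 8) = (8/9)(1/9)(8/9) = 0.087791.
Multiplying each by its prior: 1/3 · 0.010974 = 0.003658, 1/3 · 0.13443 = 0.04481, 1/3 · 0.087791 = 0.029264; with total 0.077732.
Hence P(r = 7 | data) = (0.04481) / (0.077732) = 0.57647.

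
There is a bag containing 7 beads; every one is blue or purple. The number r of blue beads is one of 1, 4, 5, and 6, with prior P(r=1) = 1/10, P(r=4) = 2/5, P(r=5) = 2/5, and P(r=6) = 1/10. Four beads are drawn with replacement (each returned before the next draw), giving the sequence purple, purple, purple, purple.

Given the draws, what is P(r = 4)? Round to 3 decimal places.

The likelihood of the observed sequence under each hypothesis: P(data | r = 1) = (6/7)(6/7)(6/7)(6/7) = 0.53978; P(data | r = 4) = (3/7)(3/7)(3/7)(3/7) = 0.033736; P(data | r = 5) = (2/7)(2/7)(2/7)(2/7) = 0.0066639; P(data | r = 6) = (1/7)(1/7)(1/7)(1/7) = 0.00041649.
Multiplying each by its prior: 1/10 · 0.53978 = 0.053978, 2/5 · 0.033736 = 0.013494, 2/5 · 0.0066639 = 0.0026656, 1/10 · 0.00041649 = 4.1649e-05; with total 0.070179.
Therefore the posterior P(r = 4 | data) = (0.013494) / (0.070179) = 0.19228.

0.192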